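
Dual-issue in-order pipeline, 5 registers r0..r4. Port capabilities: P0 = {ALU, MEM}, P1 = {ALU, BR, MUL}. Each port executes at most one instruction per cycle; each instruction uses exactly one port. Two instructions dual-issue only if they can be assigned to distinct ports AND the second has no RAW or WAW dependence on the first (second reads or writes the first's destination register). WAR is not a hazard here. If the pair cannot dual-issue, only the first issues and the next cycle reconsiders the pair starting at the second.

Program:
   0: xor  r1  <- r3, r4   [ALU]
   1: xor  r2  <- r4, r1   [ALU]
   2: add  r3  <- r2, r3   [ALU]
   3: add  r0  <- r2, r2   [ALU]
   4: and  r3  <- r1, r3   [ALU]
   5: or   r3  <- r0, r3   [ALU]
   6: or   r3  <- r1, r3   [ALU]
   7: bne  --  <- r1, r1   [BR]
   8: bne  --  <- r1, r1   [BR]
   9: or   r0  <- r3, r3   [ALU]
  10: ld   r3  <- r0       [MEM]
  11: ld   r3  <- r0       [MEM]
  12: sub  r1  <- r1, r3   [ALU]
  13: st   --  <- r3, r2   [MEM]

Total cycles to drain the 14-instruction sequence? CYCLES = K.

CYCLES = 10

t=0 i0:xor ; RAW r1
t=1 i1:xor ; RAW r2
t=2 i2&i3:add/add ; 2-wide
t=3 i4:and ; RAW+WAW r3
t=4 i5:or ; RAW+WAW r3
t=5 i6&i7:or/bne ; 2-wide
t=6 i8&i9:bne/or ; 2-wide
t=7 i10:ld ; no-port MEM/MEM
t=8 i11:ld ; RAW r3
t=9 i12&i13:sub/st ; 2-wide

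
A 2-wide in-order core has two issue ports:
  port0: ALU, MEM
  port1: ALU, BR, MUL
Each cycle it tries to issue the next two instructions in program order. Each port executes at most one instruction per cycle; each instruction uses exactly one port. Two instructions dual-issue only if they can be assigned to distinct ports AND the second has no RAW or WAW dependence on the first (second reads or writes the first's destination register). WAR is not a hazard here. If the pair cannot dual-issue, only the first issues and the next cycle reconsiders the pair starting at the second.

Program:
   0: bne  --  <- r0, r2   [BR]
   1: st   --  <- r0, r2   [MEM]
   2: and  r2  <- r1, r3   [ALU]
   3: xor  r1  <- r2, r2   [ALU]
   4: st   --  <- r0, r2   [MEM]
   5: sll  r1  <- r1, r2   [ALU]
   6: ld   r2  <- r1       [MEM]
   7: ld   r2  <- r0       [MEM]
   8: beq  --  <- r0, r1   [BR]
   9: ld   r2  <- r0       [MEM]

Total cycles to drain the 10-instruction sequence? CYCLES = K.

CYCLES = 7

#0 head=0: bne st i0+i1 2-wide
#1 head=2: and i2 RAW r2
#2 head=3: xor st i3+i4 2-wide
#3 head=5: sll i5 RAW r1
#4 head=6: ld i6 no-port MEM/MEM
#5 head=7: ld beq i7+i8 2-wide
#6 head=9: ld i9 tail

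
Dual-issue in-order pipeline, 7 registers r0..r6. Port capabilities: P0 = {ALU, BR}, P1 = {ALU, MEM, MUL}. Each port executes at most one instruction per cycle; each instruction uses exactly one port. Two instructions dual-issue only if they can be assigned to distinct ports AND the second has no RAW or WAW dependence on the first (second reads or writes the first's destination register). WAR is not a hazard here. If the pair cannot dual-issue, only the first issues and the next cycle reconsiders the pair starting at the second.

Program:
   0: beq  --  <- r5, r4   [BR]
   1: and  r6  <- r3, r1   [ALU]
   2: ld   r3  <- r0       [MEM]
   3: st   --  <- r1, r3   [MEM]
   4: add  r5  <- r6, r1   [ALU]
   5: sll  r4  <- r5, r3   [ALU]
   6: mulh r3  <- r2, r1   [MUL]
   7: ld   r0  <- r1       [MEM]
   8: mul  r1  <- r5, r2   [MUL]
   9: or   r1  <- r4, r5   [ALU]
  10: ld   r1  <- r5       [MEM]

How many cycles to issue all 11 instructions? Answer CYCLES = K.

[0] i0/i1  beq.BR/and.ALU  -- dual
[1] i2  ld.MEM  -- no-port MEM/MEM
[2] i3/i4  st.MEM/add.ALU  -- dual
[3] i5/i6  sll.ALU/mulh.MUL  -- dual
[4] i7  ld.MEM  -- no-port MEM/MUL
[5] i8  mul.MUL  -- WAW r1
[6] i9  or.ALU  -- WAW r1
[7] i10  ld.MEM  -- tail

CYCLES = 8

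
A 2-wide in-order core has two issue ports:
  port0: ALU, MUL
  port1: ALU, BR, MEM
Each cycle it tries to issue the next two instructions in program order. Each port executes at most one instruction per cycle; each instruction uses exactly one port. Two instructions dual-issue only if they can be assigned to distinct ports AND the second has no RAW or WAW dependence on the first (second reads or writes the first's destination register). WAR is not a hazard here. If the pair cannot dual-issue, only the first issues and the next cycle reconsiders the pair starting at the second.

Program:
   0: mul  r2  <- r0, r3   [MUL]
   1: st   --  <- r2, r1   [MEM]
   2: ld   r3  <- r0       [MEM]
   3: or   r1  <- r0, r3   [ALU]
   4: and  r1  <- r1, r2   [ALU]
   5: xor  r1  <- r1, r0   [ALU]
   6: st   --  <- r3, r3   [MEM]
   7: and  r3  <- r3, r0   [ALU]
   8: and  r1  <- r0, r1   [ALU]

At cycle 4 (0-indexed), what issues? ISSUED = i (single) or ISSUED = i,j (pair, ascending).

ISSUED = 4

  cy0 -> i0 (mul) RAW r2
  cy1 -> i1 (st) no-port MEM/MEM
  cy2 -> i2 (ld) RAW r3
  cy3 -> i3 (or) RAW+WAW r1
  cy4 -> i4 (and) RAW+WAW r1
  cy5 -> i5/i6 (xor;st) dual
  cy6 -> i7/i8 (and;and) dual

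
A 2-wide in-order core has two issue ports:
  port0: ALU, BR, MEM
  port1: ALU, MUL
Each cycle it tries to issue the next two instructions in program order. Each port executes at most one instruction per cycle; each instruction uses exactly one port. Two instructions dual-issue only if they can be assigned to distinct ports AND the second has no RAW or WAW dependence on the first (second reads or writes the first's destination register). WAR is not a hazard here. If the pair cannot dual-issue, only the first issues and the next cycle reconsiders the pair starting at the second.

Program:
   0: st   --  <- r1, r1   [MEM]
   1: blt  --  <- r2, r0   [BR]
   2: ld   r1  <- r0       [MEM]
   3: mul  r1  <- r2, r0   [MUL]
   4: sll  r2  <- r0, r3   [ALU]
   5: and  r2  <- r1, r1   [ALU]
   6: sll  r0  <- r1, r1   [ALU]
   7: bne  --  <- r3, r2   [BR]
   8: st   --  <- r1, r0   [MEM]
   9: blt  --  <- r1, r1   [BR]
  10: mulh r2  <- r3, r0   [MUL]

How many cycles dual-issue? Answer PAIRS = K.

PAIRS = 3

[0] i0  st.MEM  -- no-port MEM/BR
[1] i1  blt.BR  -- no-port BR/MEM
[2] i2  ld.MEM  -- WAW r1
[3] i3&i4  mul.MUL/sll.ALU  -- dual
[4] i5&i6  and.ALU/sll.ALU  -- dual
[5] i7  bne.BR  -- no-port BR/MEM
[6] i8  st.MEM  -- no-port MEM/BR
[7] i9&i10  blt.BR/mulh.MUL  -- dual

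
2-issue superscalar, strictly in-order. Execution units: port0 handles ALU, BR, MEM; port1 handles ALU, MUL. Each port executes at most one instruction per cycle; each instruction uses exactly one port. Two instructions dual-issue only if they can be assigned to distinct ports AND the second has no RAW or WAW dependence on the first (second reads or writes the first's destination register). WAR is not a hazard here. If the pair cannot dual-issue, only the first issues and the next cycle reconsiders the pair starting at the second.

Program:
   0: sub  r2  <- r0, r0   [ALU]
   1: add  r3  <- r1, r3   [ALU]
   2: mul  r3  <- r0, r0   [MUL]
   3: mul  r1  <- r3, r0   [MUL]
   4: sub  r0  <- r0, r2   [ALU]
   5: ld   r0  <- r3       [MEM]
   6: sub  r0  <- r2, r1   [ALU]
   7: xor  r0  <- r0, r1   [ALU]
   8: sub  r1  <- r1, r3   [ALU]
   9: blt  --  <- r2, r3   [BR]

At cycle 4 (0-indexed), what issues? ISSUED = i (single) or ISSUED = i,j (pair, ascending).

ISSUED = 6

t=0 i0,i1:sub add ; pair
t=1 i2:mul ; no-port MUL/MUL
t=2 i3,i4:mul sub ; pair
t=3 i5:ld ; WAW r0
t=4 i6:sub ; RAW+WAW r0
t=5 i7,i8:xor sub ; pair
t=6 i9:blt ; tail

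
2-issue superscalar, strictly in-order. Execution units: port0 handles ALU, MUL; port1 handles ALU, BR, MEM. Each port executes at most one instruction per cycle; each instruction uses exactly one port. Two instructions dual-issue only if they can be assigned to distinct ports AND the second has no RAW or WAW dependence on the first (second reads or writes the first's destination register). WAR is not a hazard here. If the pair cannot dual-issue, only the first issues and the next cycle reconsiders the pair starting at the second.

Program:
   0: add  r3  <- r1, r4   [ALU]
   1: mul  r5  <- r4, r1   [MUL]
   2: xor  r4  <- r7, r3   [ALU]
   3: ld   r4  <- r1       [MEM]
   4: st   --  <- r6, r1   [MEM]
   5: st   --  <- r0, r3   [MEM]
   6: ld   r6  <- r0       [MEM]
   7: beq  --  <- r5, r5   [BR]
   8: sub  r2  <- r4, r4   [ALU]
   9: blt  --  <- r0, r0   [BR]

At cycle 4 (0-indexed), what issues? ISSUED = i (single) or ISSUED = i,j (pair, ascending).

[0] i0/i1  add.ALU/mul.MUL  -- pair
[1] i2  xor.ALU  -- WAW r4
[2] i3  ld.MEM  -- no-port MEM/MEM
[3] i4  st.MEM  -- no-port MEM/MEM
[4] i5  st.MEM  -- no-port MEM/MEM
[5] i6  ld.MEM  -- no-port MEM/BR
[6] i7/i8  beq.BR/sub.ALU  -- pair
[7] i9  blt.BR  -- tail

ISSUED = 5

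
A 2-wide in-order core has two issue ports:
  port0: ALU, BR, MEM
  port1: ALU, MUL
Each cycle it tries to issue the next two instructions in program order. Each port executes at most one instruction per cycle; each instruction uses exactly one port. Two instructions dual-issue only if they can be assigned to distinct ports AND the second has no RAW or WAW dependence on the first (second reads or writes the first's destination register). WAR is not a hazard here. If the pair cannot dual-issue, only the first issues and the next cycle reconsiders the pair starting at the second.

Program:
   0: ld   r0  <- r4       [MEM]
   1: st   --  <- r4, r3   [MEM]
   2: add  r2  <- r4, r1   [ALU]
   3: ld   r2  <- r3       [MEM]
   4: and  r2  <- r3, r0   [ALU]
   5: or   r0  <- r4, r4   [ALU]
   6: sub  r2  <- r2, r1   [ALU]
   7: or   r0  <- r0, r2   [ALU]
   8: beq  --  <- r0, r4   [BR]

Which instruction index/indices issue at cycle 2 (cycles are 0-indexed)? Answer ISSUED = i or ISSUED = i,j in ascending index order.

#0 head=0: ld i0 no-port MEM/MEM
#1 head=1: st;add i1/i2 pair
#2 head=3: ld i3 WAW r2
#3 head=4: and;or i4/i5 pair
#4 head=6: sub i6 RAW r2
#5 head=7: or i7 RAW r0
#6 head=8: beq i8 tail

ISSUED = 3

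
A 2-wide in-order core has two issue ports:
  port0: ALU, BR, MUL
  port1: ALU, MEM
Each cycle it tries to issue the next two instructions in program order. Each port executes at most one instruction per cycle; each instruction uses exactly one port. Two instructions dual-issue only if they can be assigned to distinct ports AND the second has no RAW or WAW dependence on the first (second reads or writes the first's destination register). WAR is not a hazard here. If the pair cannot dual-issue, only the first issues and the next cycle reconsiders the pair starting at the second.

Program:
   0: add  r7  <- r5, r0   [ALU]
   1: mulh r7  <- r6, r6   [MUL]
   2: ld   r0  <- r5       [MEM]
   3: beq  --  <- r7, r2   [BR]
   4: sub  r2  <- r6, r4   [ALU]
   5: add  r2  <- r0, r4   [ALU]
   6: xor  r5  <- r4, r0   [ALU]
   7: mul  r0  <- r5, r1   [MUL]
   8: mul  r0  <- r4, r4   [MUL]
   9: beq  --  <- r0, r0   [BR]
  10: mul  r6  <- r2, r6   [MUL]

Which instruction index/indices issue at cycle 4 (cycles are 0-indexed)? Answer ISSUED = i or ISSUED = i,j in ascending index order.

  cy0 -> i0 (add) WAW r7
  cy1 -> i1&i2 (mulh ld) dual
  cy2 -> i3&i4 (beq sub) dual
  cy3 -> i5&i6 (add xor) dual
  cy4 -> i7 (mul) no-port MUL/MUL
  cy5 -> i8 (mul) no-port MUL/BR
  cy6 -> i9 (beq) no-port BR/MUL
  cy7 -> i10 (mul) tail

ISSUED = 7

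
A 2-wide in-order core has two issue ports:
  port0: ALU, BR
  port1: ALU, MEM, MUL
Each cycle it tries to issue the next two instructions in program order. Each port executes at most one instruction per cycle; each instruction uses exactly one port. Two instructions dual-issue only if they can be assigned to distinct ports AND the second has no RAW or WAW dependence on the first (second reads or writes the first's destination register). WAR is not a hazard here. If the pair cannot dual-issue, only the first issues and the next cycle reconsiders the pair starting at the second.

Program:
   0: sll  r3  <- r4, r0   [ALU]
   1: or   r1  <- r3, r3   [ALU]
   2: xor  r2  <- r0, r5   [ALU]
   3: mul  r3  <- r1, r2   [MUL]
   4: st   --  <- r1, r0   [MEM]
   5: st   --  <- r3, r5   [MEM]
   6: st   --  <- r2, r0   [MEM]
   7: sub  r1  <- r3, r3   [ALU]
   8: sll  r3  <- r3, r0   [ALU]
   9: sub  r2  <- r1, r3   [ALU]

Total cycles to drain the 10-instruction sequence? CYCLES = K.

CYCLES = 8

c0: i0 sll.ALU  RAW r3
c1: i1+i2 or.ALU;xor.ALU  pair
c2: i3 mul.MUL  no-port MUL/MEM
c3: i4 st.MEM  no-port MEM/MEM
c4: i5 st.MEM  no-port MEM/MEM
c5: i6+i7 st.MEM;sub.ALU  pair
c6: i8 sll.ALU  RAW r3
c7: i9 sub.ALU  tail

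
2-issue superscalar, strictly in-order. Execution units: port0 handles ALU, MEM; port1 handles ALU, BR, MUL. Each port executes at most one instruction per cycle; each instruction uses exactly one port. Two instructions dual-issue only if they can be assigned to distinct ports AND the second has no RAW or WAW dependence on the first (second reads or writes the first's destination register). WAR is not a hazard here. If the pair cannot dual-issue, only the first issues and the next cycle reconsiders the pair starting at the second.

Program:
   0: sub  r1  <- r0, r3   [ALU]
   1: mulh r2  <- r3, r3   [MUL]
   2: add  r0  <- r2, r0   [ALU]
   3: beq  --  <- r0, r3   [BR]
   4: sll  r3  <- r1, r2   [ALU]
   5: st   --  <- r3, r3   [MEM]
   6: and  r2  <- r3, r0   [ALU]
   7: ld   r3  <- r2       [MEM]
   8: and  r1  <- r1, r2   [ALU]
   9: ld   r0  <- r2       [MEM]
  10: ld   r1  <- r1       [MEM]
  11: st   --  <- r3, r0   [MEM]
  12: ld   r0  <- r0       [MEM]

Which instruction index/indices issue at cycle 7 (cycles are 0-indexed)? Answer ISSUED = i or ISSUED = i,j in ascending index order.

ISSUED = 11

[0] i0,i1  sub.ALU;mulh.MUL  -- 2-wide
[1] i2  add.ALU  -- RAW r0
[2] i3,i4  beq.BR;sll.ALU  -- 2-wide
[3] i5,i6  st.MEM;and.ALU  -- 2-wide
[4] i7,i8  ld.MEM;and.ALU  -- 2-wide
[5] i9  ld.MEM  -- no-port MEM/MEM
[6] i10  ld.MEM  -- no-port MEM/MEM
[7] i11  st.MEM  -- no-port MEM/MEM
[8] i12  ld.MEM  -- tail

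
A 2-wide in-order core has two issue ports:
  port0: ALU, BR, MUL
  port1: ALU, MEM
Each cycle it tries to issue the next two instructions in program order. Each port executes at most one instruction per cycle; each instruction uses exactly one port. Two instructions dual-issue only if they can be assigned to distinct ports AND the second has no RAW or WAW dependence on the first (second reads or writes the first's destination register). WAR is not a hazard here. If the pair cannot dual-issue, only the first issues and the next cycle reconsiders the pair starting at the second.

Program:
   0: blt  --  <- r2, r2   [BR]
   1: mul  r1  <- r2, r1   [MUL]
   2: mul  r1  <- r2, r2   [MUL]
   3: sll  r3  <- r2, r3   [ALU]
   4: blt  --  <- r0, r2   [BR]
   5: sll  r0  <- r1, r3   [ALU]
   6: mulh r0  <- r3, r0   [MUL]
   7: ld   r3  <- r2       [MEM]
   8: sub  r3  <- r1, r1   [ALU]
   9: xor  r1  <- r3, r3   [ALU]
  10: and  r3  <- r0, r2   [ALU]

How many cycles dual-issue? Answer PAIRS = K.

PAIRS = 4

0. blt @i0  | no-port BR/MUL
1. mul @i1  | no-port MUL/MUL
2. mul;sll @i2&i3  | 2-wide
3. blt;sll @i4&i5  | 2-wide
4. mulh;ld @i6&i7  | 2-wide
5. sub @i8  | RAW r3
6. xor;and @i9&i10  | 2-wide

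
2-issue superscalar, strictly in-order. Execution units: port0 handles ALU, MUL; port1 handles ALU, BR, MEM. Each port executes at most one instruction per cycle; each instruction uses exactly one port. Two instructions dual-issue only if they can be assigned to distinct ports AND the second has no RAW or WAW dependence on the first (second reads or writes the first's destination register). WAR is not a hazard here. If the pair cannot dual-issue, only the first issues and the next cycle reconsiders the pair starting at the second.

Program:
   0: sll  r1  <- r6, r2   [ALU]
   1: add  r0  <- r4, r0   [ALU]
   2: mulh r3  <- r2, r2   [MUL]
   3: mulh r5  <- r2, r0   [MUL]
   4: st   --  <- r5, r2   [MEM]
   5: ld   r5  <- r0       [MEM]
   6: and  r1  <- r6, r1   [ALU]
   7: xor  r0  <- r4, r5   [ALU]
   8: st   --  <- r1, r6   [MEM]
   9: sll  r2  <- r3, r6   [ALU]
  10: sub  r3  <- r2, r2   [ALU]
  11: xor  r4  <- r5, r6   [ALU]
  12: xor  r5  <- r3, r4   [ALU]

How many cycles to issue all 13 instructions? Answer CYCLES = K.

CYCLES = 9

t=0 i0/i1:sll.ALU add.ALU ; dual
t=1 i2:mulh.MUL ; no-port MUL/MUL
t=2 i3:mulh.MUL ; RAW r5
t=3 i4:st.MEM ; no-port MEM/MEM
t=4 i5/i6:ld.MEM and.ALU ; dual
t=5 i7/i8:xor.ALU st.MEM ; dual
t=6 i9:sll.ALU ; RAW r2
t=7 i10/i11:sub.ALU xor.ALU ; dual
t=8 i12:xor.ALU ; tail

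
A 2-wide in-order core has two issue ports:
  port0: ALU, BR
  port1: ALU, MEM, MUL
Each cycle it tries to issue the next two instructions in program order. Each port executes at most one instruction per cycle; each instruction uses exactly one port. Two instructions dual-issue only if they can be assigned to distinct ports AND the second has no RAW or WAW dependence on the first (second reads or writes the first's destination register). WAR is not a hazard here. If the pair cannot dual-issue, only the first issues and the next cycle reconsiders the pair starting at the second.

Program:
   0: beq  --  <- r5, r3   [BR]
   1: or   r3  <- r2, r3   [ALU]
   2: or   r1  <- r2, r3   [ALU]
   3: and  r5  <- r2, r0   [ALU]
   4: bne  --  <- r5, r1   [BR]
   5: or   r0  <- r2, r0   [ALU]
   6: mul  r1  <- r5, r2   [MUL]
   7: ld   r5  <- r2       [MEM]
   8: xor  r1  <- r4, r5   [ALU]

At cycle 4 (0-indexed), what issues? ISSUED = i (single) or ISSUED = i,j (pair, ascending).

[0] i0/i1  beq+or  -- dual
[1] i2/i3  or+and  -- dual
[2] i4/i5  bne+or  -- dual
[3] i6  mul  -- no-port MUL/MEM
[4] i7  ld  -- RAW r5
[5] i8  xor  -- tail

ISSUED = 7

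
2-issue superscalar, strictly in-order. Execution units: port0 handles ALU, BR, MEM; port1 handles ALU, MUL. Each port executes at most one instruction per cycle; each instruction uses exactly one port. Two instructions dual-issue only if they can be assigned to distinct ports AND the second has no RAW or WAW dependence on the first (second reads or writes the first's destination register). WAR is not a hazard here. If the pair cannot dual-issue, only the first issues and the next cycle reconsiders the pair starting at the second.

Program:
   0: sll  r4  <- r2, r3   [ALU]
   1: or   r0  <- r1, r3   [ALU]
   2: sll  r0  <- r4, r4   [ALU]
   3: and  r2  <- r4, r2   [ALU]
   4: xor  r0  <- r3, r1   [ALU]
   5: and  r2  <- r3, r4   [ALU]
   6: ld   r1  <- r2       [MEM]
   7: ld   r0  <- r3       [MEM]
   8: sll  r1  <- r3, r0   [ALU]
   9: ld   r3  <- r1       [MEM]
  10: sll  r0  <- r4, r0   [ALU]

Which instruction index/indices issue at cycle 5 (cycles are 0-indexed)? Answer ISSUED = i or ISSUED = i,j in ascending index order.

ISSUED = 8

  cy0 -> i0,i1 (sll.ALU;or.ALU) pair
  cy1 -> i2,i3 (sll.ALU;and.ALU) pair
  cy2 -> i4,i5 (xor.ALU;and.ALU) pair
  cy3 -> i6 (ld.MEM) no-port MEM/MEM
  cy4 -> i7 (ld.MEM) RAW r0
  cy5 -> i8 (sll.ALU) RAW r1
  cy6 -> i9,i10 (ld.MEM;sll.ALU) pair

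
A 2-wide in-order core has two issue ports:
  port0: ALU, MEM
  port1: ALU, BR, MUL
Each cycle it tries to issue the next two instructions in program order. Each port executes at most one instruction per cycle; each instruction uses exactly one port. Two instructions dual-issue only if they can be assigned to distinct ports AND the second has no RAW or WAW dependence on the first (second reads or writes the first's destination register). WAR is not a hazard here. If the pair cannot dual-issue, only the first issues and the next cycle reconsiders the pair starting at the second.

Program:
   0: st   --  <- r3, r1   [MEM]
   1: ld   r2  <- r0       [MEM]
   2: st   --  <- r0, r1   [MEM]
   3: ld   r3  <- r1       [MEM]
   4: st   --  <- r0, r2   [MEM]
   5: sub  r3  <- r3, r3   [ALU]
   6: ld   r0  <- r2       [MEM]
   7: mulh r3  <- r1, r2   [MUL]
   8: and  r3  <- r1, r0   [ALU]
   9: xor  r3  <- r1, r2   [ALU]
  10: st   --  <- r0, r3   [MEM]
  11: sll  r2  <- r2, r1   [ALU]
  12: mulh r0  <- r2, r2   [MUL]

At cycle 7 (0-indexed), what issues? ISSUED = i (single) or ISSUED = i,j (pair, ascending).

ISSUED = 9

#0 head=0: st i0 no-port MEM/MEM
#1 head=1: ld i1 no-port MEM/MEM
#2 head=2: st i2 no-port MEM/MEM
#3 head=3: ld i3 no-port MEM/MEM
#4 head=4: st;sub i4/i5 pair
#5 head=6: ld;mulh i6/i7 pair
#6 head=8: and i8 WAW r3
#7 head=9: xor i9 RAW r3
#8 head=10: st;sll i10/i11 pair
#9 head=12: mulh i12 tail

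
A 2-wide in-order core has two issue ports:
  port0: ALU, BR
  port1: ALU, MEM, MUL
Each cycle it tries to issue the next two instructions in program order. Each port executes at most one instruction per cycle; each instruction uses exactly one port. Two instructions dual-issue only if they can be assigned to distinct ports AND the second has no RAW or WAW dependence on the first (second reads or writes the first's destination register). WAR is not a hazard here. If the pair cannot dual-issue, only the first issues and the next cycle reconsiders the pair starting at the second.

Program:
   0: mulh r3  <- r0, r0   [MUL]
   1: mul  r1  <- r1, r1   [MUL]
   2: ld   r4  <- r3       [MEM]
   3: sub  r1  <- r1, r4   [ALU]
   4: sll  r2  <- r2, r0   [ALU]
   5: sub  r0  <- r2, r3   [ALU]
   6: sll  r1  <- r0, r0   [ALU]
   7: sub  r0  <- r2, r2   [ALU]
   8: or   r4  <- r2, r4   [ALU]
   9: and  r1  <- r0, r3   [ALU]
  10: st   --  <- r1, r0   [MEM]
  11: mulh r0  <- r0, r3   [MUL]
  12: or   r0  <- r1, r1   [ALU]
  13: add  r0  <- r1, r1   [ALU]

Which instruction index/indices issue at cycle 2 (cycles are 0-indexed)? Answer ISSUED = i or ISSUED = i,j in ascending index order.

#0 head=0: mulh i0 no-port MUL/MUL
#1 head=1: mul i1 no-port MUL/MEM
#2 head=2: ld i2 RAW r4
#3 head=3: sub;sll i3,i4 2-wide
#4 head=5: sub i5 RAW r0
#5 head=6: sll;sub i6,i7 2-wide
#6 head=8: or;and i8,i9 2-wide
#7 head=10: st i10 no-port MEM/MUL
#8 head=11: mulh i11 WAW r0
#9 head=12: or i12 WAW r0
#10 head=13: add i13 tail

ISSUED = 2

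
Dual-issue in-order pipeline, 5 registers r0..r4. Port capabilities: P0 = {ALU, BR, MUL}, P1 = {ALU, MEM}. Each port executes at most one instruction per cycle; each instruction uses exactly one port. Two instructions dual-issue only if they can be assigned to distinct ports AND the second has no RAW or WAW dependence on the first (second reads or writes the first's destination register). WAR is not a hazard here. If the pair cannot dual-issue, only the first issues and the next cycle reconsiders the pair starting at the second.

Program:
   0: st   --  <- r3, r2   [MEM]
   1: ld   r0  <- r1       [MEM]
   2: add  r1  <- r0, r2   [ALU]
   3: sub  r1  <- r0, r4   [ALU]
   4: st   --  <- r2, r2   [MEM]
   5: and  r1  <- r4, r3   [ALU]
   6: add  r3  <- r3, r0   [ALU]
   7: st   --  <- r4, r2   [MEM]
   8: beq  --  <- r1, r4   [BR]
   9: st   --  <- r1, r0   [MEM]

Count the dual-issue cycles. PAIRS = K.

PAIRS = 3

c0: i0 st  no-port MEM/MEM
c1: i1 ld  RAW r0
c2: i2 add  WAW r1
c3: i3+i4 sub/st  pair
c4: i5+i6 and/add  pair
c5: i7+i8 st/beq  pair
c6: i9 st  tail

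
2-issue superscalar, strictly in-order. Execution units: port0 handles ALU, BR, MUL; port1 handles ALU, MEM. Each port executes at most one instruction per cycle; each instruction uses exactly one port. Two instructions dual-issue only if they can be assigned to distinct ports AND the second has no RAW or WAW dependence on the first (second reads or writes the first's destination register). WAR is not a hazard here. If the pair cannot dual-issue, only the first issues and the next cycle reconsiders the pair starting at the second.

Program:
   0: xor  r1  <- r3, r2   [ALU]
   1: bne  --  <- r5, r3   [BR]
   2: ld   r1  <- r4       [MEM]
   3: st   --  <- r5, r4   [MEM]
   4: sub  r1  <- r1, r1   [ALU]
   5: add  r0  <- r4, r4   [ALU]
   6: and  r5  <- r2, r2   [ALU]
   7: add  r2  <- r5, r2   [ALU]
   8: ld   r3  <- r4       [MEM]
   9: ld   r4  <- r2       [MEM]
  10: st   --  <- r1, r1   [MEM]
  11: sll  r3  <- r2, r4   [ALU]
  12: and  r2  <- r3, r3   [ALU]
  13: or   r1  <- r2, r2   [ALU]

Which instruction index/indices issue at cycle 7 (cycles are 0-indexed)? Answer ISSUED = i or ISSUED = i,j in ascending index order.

ISSUED = 12

#0 head=0: xor bne i0/i1 pair
#1 head=2: ld i2 no-port MEM/MEM
#2 head=3: st sub i3/i4 pair
#3 head=5: add and i5/i6 pair
#4 head=7: add ld i7/i8 pair
#5 head=9: ld i9 no-port MEM/MEM
#6 head=10: st sll i10/i11 pair
#7 head=12: and i12 RAW r2
#8 head=13: or i13 tail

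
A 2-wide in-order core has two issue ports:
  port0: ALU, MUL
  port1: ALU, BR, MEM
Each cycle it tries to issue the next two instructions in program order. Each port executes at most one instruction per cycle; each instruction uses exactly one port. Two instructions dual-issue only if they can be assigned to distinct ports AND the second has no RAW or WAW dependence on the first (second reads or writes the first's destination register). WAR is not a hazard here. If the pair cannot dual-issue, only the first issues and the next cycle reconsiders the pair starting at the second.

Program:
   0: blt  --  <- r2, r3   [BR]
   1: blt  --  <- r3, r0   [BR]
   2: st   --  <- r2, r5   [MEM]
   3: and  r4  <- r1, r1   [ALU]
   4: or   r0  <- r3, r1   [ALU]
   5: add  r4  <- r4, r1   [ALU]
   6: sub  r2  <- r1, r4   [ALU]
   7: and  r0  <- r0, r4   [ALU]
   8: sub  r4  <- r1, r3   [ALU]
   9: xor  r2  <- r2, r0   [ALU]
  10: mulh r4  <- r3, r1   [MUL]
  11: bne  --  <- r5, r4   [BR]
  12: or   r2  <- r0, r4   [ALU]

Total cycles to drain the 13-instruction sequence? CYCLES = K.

  cy0 -> i0 (blt) no-port BR/BR
  cy1 -> i1 (blt) no-port BR/MEM
  cy2 -> i2&i3 (st+and) dual
  cy3 -> i4&i5 (or+add) dual
  cy4 -> i6&i7 (sub+and) dual
  cy5 -> i8&i9 (sub+xor) dual
  cy6 -> i10 (mulh) RAW r4
  cy7 -> i11&i12 (bne+or) dual

CYCLES = 8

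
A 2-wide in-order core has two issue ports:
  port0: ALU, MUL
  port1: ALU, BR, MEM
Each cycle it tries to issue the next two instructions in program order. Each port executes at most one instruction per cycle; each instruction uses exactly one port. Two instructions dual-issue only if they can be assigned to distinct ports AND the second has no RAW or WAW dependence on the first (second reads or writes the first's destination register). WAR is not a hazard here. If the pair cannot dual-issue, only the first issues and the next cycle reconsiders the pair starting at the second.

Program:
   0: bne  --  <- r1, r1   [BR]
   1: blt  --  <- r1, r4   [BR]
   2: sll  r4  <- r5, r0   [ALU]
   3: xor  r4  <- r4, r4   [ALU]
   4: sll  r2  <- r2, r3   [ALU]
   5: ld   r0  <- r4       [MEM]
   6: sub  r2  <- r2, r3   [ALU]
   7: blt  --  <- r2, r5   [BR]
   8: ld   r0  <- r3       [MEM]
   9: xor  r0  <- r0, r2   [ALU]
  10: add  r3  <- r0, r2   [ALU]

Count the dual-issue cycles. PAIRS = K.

PAIRS = 3

#0 head=0: bne i0 no-port BR/BR
#1 head=1: blt/sll i1&i2 pair
#2 head=3: xor/sll i3&i4 pair
#3 head=5: ld/sub i5&i6 pair
#4 head=7: blt i7 no-port BR/MEM
#5 head=8: ld i8 RAW+WAW r0
#6 head=9: xor i9 RAW r0
#7 head=10: add i10 tail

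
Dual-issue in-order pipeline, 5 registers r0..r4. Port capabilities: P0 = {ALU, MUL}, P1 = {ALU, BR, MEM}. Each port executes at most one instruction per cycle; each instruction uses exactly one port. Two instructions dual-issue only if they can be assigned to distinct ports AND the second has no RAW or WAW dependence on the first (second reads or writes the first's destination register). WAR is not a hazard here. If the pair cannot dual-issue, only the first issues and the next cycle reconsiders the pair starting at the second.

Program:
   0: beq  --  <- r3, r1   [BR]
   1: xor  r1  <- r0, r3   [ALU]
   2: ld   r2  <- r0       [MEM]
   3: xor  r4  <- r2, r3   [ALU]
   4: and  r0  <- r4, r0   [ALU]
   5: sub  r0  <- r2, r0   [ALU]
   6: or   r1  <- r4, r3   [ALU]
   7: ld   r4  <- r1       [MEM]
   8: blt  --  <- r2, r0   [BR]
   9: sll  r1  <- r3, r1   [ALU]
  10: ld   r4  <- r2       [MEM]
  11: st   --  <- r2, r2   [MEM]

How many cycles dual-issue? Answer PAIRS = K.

c0: i0+i1 beq+xor  dual
c1: i2 ld  RAW r2
c2: i3 xor  RAW r4
c3: i4 and  RAW+WAW r0
c4: i5+i6 sub+or  dual
c5: i7 ld  no-port MEM/BR
c6: i8+i9 blt+sll  dual
c7: i10 ld  no-port MEM/MEM
c8: i11 st  tail

PAIRS = 3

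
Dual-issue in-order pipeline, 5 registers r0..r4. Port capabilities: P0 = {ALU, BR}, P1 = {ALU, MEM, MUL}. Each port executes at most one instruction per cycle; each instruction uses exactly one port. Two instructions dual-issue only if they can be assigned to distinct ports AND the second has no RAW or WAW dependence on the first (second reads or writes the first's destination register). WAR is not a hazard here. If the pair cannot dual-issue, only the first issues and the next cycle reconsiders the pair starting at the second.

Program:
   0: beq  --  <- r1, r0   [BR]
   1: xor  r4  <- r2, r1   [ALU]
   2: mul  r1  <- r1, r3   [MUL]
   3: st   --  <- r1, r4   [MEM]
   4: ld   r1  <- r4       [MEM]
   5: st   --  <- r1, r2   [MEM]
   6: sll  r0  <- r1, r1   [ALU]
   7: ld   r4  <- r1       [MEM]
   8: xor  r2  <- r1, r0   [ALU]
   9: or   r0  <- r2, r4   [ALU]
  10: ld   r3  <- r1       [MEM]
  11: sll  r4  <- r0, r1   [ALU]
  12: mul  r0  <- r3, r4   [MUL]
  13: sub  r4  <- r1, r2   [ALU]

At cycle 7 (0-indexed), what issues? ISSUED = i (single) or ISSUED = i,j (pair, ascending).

[0] i0/i1  beq+xor  -- pair
[1] i2  mul  -- no-port MUL/MEM
[2] i3  st  -- no-port MEM/MEM
[3] i4  ld  -- no-port MEM/MEM
[4] i5/i6  st+sll  -- pair
[5] i7/i8  ld+xor  -- pair
[6] i9/i10  or+ld  -- pair
[7] i11  sll  -- RAW r4
[8] i12/i13  mul+sub  -- pair

ISSUED = 11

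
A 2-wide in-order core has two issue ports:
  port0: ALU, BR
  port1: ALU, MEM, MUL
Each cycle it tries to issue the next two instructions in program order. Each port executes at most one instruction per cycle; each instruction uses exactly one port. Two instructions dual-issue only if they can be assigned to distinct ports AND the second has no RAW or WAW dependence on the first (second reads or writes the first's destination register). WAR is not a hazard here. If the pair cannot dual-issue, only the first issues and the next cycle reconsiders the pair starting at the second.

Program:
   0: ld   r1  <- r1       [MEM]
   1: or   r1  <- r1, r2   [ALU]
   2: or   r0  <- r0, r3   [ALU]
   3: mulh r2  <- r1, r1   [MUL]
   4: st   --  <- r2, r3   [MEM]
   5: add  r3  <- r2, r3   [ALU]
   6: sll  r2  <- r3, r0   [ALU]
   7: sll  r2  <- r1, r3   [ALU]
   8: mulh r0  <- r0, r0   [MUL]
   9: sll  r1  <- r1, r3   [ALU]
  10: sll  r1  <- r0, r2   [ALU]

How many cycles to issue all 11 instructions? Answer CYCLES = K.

  cy0 -> i0 (ld.MEM) RAW+WAW r1
  cy1 -> i1/i2 (or.ALU or.ALU) 2-wide
  cy2 -> i3 (mulh.MUL) no-port MUL/MEM
  cy3 -> i4/i5 (st.MEM add.ALU) 2-wide
  cy4 -> i6 (sll.ALU) WAW r2
  cy5 -> i7/i8 (sll.ALU mulh.MUL) 2-wide
  cy6 -> i9 (sll.ALU) WAW r1
  cy7 -> i10 (sll.ALU) tail

CYCLES = 8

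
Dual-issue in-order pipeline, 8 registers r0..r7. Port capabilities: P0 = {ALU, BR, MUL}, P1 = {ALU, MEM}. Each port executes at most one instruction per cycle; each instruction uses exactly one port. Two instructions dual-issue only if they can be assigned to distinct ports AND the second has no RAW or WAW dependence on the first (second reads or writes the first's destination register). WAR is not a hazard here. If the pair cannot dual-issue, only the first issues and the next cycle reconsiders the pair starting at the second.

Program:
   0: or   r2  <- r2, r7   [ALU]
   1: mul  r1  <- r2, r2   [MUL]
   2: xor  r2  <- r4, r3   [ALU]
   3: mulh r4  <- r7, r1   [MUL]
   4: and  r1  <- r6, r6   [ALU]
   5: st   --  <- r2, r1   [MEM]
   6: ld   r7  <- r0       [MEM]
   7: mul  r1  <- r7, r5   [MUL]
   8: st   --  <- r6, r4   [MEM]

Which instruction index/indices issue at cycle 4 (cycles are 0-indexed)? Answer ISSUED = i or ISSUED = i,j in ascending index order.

ISSUED = 6

  cy0 -> i0 (or) RAW r2
  cy1 -> i1,i2 (mul/xor) dual
  cy2 -> i3,i4 (mulh/and) dual
  cy3 -> i5 (st) no-port MEM/MEM
  cy4 -> i6 (ld) RAW r7
  cy5 -> i7,i8 (mul/st) dual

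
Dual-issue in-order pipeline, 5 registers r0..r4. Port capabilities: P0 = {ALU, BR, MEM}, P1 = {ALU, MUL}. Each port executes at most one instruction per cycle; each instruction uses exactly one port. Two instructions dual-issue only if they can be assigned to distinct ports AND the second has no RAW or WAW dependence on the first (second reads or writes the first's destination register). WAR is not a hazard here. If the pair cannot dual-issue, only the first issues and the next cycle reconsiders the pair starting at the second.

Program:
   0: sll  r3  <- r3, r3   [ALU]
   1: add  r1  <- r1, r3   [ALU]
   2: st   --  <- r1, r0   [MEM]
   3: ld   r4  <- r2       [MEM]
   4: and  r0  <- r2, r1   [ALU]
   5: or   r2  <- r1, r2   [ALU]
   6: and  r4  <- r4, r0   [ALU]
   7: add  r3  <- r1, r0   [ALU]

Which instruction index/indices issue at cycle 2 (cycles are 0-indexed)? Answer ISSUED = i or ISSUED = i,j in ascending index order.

ISSUED = 2

c0: i0 sll.ALU  RAW r3
c1: i1 add.ALU  RAW r1
c2: i2 st.MEM  no-port MEM/MEM
c3: i3/i4 ld.MEM/and.ALU  dual
c4: i5/i6 or.ALU/and.ALU  dual
c5: i7 add.ALU  tail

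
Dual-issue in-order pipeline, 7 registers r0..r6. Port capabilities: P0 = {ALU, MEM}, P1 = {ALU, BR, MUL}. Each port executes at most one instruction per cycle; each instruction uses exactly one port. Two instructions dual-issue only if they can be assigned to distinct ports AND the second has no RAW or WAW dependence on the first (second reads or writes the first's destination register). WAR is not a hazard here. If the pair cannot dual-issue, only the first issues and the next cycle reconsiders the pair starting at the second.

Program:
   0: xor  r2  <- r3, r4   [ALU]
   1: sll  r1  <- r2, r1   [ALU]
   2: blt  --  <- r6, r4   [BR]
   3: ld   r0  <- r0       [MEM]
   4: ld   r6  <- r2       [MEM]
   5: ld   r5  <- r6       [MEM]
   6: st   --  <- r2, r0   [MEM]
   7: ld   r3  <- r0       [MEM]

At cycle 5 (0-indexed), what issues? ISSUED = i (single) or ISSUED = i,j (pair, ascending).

[0] i0  xor  -- RAW r2
[1] i1&i2  sll;blt  -- 2-wide
[2] i3  ld  -- no-port MEM/MEM
[3] i4  ld  -- no-port MEM/MEM
[4] i5  ld  -- no-port MEM/MEM
[5] i6  st  -- no-port MEM/MEM
[6] i7  ld  -- tail

ISSUED = 6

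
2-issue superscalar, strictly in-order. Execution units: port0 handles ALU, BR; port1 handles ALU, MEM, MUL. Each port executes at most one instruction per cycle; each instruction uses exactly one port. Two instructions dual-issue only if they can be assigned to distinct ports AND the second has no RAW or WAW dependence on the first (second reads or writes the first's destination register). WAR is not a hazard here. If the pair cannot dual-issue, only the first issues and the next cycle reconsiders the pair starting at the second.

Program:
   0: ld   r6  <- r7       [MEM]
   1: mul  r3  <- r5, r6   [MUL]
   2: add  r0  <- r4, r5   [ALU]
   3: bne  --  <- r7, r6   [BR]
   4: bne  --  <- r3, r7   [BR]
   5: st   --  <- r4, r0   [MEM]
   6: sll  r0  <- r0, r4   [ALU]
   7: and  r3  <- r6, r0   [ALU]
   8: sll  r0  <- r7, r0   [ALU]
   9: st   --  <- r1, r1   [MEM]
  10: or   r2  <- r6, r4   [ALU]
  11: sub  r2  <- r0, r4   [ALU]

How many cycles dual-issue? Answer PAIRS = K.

PAIRS = 4

t=0 i0:ld ; no-port MEM/MUL
t=1 i1+i2:mul add ; 2-wide
t=2 i3:bne ; no-port BR/BR
t=3 i4+i5:bne st ; 2-wide
t=4 i6:sll ; RAW r0
t=5 i7+i8:and sll ; 2-wide
t=6 i9+i10:st or ; 2-wide
t=7 i11:sub ; tail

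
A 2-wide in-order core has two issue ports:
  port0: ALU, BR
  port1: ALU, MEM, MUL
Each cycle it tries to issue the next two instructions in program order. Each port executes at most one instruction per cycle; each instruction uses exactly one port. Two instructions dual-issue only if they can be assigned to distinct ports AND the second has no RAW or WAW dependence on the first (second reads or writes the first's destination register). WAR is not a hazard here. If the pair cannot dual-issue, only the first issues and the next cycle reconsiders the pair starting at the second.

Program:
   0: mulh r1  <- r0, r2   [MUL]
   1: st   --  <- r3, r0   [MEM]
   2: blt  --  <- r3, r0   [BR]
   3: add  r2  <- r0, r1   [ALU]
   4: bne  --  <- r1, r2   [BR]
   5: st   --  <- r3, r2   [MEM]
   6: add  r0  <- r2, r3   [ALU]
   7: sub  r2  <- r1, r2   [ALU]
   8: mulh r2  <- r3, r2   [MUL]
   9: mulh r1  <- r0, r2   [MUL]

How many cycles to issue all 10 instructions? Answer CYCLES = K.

CYCLES = 7

t=0 i0:mulh ; no-port MUL/MEM
t=1 i1&i2:st+blt ; pair
t=2 i3:add ; RAW r2
t=3 i4&i5:bne+st ; pair
t=4 i6&i7:add+sub ; pair
t=5 i8:mulh ; no-port MUL/MUL
t=6 i9:mulh ; tail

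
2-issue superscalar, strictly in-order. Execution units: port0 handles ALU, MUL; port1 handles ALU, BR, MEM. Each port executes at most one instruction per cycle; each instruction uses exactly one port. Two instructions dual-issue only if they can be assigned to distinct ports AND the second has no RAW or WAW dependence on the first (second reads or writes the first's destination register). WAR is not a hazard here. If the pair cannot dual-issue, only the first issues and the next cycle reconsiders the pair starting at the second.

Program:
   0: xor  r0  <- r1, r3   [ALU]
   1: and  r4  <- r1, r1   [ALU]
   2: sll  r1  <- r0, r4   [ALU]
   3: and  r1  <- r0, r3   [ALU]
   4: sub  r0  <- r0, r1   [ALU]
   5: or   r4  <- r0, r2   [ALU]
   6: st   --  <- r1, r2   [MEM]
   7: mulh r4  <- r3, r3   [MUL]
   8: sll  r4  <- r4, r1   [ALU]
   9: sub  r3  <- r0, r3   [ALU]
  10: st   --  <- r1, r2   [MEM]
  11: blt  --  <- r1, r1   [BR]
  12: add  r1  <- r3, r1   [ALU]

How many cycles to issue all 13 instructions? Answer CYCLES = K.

0. xor.ALU;and.ALU @i0+i1  | 2-wide
1. sll.ALU @i2  | WAW r1
2. and.ALU @i3  | RAW r1
3. sub.ALU @i4  | RAW r0
4. or.ALU;st.MEM @i5+i6  | 2-wide
5. mulh.MUL @i7  | RAW+WAW r4
6. sll.ALU;sub.ALU @i8+i9  | 2-wide
7. st.MEM @i10  | no-port MEM/BR
8. blt.BR;add.ALU @i11+i12  | 2-wide

CYCLES = 9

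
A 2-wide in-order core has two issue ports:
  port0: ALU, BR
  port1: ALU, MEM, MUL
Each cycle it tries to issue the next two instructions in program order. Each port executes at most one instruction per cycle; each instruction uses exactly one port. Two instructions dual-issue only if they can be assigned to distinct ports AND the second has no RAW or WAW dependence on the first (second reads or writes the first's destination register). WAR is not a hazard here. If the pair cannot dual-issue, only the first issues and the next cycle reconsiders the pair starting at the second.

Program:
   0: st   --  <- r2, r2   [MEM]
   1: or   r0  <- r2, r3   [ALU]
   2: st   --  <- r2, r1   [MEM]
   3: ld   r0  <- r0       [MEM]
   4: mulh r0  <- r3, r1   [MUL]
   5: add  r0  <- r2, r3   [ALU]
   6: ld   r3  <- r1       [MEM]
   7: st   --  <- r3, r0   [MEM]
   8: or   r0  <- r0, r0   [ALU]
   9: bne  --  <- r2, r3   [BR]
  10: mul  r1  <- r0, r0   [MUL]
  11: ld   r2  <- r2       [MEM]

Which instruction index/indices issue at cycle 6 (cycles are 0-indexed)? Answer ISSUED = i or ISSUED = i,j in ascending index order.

[0] i0&i1  st/or  -- pair
[1] i2  st  -- no-port MEM/MEM
[2] i3  ld  -- no-port MEM/MUL
[3] i4  mulh  -- WAW r0
[4] i5&i6  add/ld  -- pair
[5] i7&i8  st/or  -- pair
[6] i9&i10  bne/mul  -- pair
[7] i11  ld  -- tail

ISSUED = 9,10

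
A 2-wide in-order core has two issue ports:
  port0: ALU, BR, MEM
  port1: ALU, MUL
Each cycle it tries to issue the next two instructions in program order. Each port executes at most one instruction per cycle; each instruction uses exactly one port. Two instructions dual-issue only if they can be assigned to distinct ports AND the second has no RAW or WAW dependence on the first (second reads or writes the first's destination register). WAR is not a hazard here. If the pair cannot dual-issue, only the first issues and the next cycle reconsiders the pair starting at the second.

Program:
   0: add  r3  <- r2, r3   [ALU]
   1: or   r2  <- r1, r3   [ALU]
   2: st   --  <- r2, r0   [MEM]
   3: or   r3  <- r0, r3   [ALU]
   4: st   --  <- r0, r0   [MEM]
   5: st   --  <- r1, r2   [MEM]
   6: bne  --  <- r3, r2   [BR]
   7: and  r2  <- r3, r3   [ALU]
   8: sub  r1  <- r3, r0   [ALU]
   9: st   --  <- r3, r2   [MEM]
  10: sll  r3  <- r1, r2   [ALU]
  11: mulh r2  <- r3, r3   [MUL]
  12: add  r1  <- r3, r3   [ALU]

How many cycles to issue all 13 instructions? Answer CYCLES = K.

CYCLES = 9

#0 head=0: add.ALU i0 RAW r3
#1 head=1: or.ALU i1 RAW r2
#2 head=2: st.MEM;or.ALU i2/i3 dual
#3 head=4: st.MEM i4 no-port MEM/MEM
#4 head=5: st.MEM i5 no-port MEM/BR
#5 head=6: bne.BR;and.ALU i6/i7 dual
#6 head=8: sub.ALU;st.MEM i8/i9 dual
#7 head=10: sll.ALU i10 RAW r3
#8 head=11: mulh.MUL;add.ALU i11/i12 dual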